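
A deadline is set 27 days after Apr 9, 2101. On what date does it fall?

Apr has 30 days: +22 → May 1, 2101 (5 left).
+5 → May 6, 2101.

May 6, 2101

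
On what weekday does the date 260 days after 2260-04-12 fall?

First find the weekday of Apr 12, 2260. Doomsday rule: the anchor day for the 2200s is Friday. For year 60: 60÷12 = 5 r 0, and 0÷4 = 0, so 5+0+0 = 5.
Friday + 5 ≡ Wednesday — that's 2260's doomsday.
In April the doomsday date is Apr 4.
Apr 12 is 8 days after Apr 4; 8 mod 7 = 1, so Wednesday + 1 = Thursday.
260 mod 7 = 1, so 260 days after a Thursday is Thursday + 1 = Friday.

Friday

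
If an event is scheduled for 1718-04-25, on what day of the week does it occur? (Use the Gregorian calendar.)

Monday

Doomsday rule: the anchor day for the 1700s is Sunday. For year 18: 18÷12 = 1 r 6, and 6÷4 = 1, so 1+6+1 = 8.
Sunday + 8 ≡ Monday — that's 1718's doomsday.
In April the doomsday date is Apr 4.
Apr 25 is 21 days after Apr 4; 21 mod 7 = 0, so Monday + 0 = Monday.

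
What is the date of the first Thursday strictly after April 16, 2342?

April 23, 2342

Apr 16, 2342 is a Thursday.
From Thursday to the next Thursday is 7 days.
Apr 16, 2342 + 7 = Apr 23, 2342.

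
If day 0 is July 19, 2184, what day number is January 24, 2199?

Jul 19, 2184 → Jul 19, 2185: 365 days.
Jul 19, 2185 → Jul 19, 2186: 365 days.
Jul 19, 2186 → Jul 19, 2187: 365 days.
Jul 19, 2187 → Jul 19, 2188: 366 days (Feb 29, 2188 is in that span).
Jul 19, 2188 → Jul 19, 2189: 365 days.
Jul 19, 2189 → Jul 19, 2190: 365 days.
Jul 19, 2190 → Jul 19, 2191: 365 days.
Jul 19, 2191 → Jul 19, 2192: 366 days (Feb 29, 2192 is in that span).
Jul 19, 2192 → Jul 19, 2193: 365 days.
Jul 19, 2193 → Jul 19, 2194: 365 days.
Jul 19, 2194 → Jul 19, 2195: 365 days.
Jul 19, 2195 → Jul 19, 2196: 366 days (Feb 29, 2196 is in that span).
Jul 19, 2196 → Jul 19, 2197: 365 days.
Jul 19, 2197 → Jul 19, 2198: 365 days.
Jul 19, 2198 → Aug 19, 2198: 31 days (July has 31).
Aug 19, 2198 → Sep 19, 2198: 31 days (August has 31).
Sep 19, 2198 → Oct 19, 2198: 30 days (September has 30).
Oct 19, 2198 → Nov 19, 2198: 31 days (October has 31).
Nov 19, 2198 → Dec 19, 2198: 30 days (November has 30).
Dec 19, 2198 → Jan 19, 2199: 31 days (December has 31).
Jan 19, 2199 → Jan 24, 2199: 5 days.
Total: 5302 days.

5302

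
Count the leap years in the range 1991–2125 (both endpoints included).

Multiples of 4 in [1991,2125]: 34.
Of those, multiples of 100: 2 (not leap unless ÷400).
Multiples of 400: 1.
Leap years = 34 − 2 + 1 = 33.

33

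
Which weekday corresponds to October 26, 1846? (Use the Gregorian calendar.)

Monday

Doomsday rule: the anchor day for the 1800s is Friday. For year 46: 46÷12 = 3 r 10, and 10÷4 = 2, so 3+10+2 = 15.
Friday + 15 ≡ Saturday — that's 1846's doomsday.
In October the doomsday date is Oct 10.
Oct 26 is 16 days after Oct 10; 16 mod 7 = 2, so Saturday + 2 = Monday.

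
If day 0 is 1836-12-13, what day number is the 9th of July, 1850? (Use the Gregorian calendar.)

4956

Dec 13, 1836 → Dec 13, 1837: 365 days.
Dec 13, 1837 → Dec 13, 1838: 365 days.
Dec 13, 1838 → Dec 13, 1839: 365 days.
Dec 13, 1839 → Dec 13, 1840: 366 days (Feb 29, 1840 is in that span).
Dec 13, 1840 → Dec 13, 1841: 365 days.
Dec 13, 1841 → Dec 13, 1842: 365 days.
Dec 13, 1842 → Dec 13, 1843: 365 days.
Dec 13, 1843 → Dec 13, 1844: 366 days (Feb 29, 1844 is in that span).
Dec 13, 1844 → Dec 13, 1845: 365 days.
Dec 13, 1845 → Dec 13, 1846: 365 days.
Dec 13, 1846 → Dec 13, 1847: 365 days.
Dec 13, 1847 → Dec 13, 1848: 366 days (Feb 29, 1848 is in that span).
Dec 13, 1848 → Dec 13, 1849: 365 days.
Dec 13, 1849 → Jan 13, 1850: 31 days (December has 31).
Jan 13, 1850 → Feb 13, 1850: 31 days (January has 31).
Feb 13, 1850 → Mar 13, 1850: 28 days (February has 28).
Mar 13, 1850 → Apr 13, 1850: 31 days (March has 31).
Apr 13, 1850 → May 13, 1850: 30 days (April has 30).
May 13, 1850 → Jun 13, 1850: 31 days (May has 31).
Jun 13, 1850 → Jul 9, 1850: 26 days.
Total: 4956 days.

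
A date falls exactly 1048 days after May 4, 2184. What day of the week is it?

Sunday

May 4, 2184 is a Tuesday.
1048 mod 7 = 5, so 1048 days after a Tuesday is Tuesday + 5 = Sunday.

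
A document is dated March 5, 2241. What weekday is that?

Doomsday rule: the anchor day for the 2200s is Friday. For year 41: 41÷12 = 3 r 5, and 5÷4 = 1, so 3+5+1 = 9.
Friday + 9 ≡ Sunday — that's 2241's doomsday.
In March the doomsday date is Mar 14.
Mar 5 is 9 days before Mar 14; 9 mod 7 = 2, so Sunday − 2 = Friday.

Friday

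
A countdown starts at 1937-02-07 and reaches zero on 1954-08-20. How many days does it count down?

6403

Feb 7, 1937 → Feb 7, 1938: 365 days.
Feb 7, 1938 → Feb 7, 1939: 365 days.
Feb 7, 1939 → Feb 7, 1940: 365 days.
Feb 7, 1940 → Feb 7, 1941: 366 days (Feb 29, 1940 is in that span).
Feb 7, 1941 → Feb 7, 1942: 365 days.
Feb 7, 1942 → Feb 7, 1943: 365 days.
Feb 7, 1943 → Feb 7, 1944: 365 days.
Feb 7, 1944 → Feb 7, 1945: 366 days (Feb 29, 1944 is in that span).
Feb 7, 1945 → Feb 7, 1946: 365 days.
Feb 7, 1946 → Feb 7, 1947: 365 days.
Feb 7, 1947 → Feb 7, 1948: 365 days.
Feb 7, 1948 → Feb 7, 1949: 366 days (Feb 29, 1948 is in that span).
Feb 7, 1949 → Feb 7, 1950: 365 days.
Feb 7, 1950 → Feb 7, 1951: 365 days.
Feb 7, 1951 → Feb 7, 1952: 365 days.
Feb 7, 1952 → Feb 7, 1953: 366 days (Feb 29, 1952 is in that span).
Feb 7, 1953 → Feb 7, 1954: 365 days.
Feb 7, 1954 → Mar 7, 1954: 28 days (February has 28).
Mar 7, 1954 → Apr 7, 1954: 31 days (March has 31).
Apr 7, 1954 → May 7, 1954: 30 days (April has 30).
May 7, 1954 → Jun 7, 1954: 31 days (May has 31).
Jun 7, 1954 → Jul 7, 1954: 30 days (June has 30).
Jul 7, 1954 → Aug 7, 1954: 31 days (July has 31).
Aug 7, 1954 → Aug 20, 1954: 13 days.
Total: 6403 days.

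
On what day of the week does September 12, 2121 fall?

Friday

Doomsday rule: the anchor day for the 2100s is Sunday. For year 21: 21÷12 = 1 r 9, and 9÷4 = 2, so 1+9+2 = 12.
Sunday + 12 ≡ Friday — that's 2121's doomsday.
In September the doomsday date is Sep 5.
Sep 12 is 7 days after Sep 5; 7 mod 7 = 0, so Friday + 0 = Friday.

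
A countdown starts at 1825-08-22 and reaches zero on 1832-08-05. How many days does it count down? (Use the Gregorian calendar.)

2540

Aug 22, 1825 → Aug 22, 1826: 365 days.
Aug 22, 1826 → Aug 22, 1827: 365 days.
Aug 22, 1827 → Aug 22, 1828: 366 days (Feb 29, 1828 is in that span).
Aug 22, 1828 → Aug 22, 1829: 365 days.
Aug 22, 1829 → Aug 22, 1830: 365 days.
Aug 22, 1830 → Aug 22, 1831: 365 days.
Aug 22, 1831 → Sep 22, 1831: 31 days (August has 31).
Sep 22, 1831 → Oct 22, 1831: 30 days (September has 30).
Oct 22, 1831 → Nov 22, 1831: 31 days (October has 31).
Nov 22, 1831 → Dec 22, 1831: 30 days (November has 30).
Dec 22, 1831 → Jan 22, 1832: 31 days (December has 31).
Jan 22, 1832 → Feb 22, 1832: 31 days (January has 31).
Feb 22, 1832 → Mar 22, 1832: 29 days (February has 29).
Mar 22, 1832 → Apr 22, 1832: 31 days (March has 31).
Apr 22, 1832 → May 22, 1832: 30 days (April has 30).
May 22, 1832 → Jun 22, 1832: 31 days (May has 31).
Jun 22, 1832 → Jul 22, 1832: 30 days (June has 30).
Jul 22, 1832 → Aug 5, 1832: 14 days.
Total: 2540 days.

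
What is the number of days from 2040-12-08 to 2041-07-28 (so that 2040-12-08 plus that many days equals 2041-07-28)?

232

Dec 8, 2040 → Jan 8, 2041: 31 days (December has 31).
Jan 8, 2041 → Feb 8, 2041: 31 days (January has 31).
Feb 8, 2041 → Mar 8, 2041: 28 days (February has 28).
Mar 8, 2041 → Apr 8, 2041: 31 days (March has 31).
Apr 8, 2041 → May 8, 2041: 30 days (April has 30).
May 8, 2041 → Jun 8, 2041: 31 days (May has 31).
Jun 8, 2041 → Jul 8, 2041: 30 days (June has 30).
Jul 8, 2041 → Jul 28, 2041: 20 days.
Total: 232 days.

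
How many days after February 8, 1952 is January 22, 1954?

Feb 8, 1952 → Feb 8, 1953: 366 days (Feb 29, 1952 is in that span).
Feb 8, 1953 → Mar 8, 1953: 28 days (February has 28).
Mar 8, 1953 → Apr 8, 1953: 31 days (March has 31).
Apr 8, 1953 → May 8, 1953: 30 days (April has 30).
May 8, 1953 → Jun 8, 1953: 31 days (May has 31).
Jun 8, 1953 → Jul 8, 1953: 30 days (June has 30).
Jul 8, 1953 → Aug 8, 1953: 31 days (July has 31).
Aug 8, 1953 → Sep 8, 1953: 31 days (August has 31).
Sep 8, 1953 → Oct 8, 1953: 30 days (September has 30).
Oct 8, 1953 → Nov 8, 1953: 31 days (October has 31).
Nov 8, 1953 → Dec 8, 1953: 30 days (November has 30).
Dec 8, 1953 → Jan 8, 1954: 31 days (December has 31).
Jan 8, 1954 → Jan 22, 1954: 14 days.
Total: 714 days.

714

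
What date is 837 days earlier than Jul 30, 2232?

−366 (one year; includes Feb 29, 2232) → Jul 30, 2231 (471 left).
−365 (one year) → Jul 30, 2230 (106 left).
−30 → Jun 30, 2230 (end of Jun, 30 days; 76 left).
−30 → May 31, 2230 (end of May, 31 days; 46 left).
−31 → Apr 30, 2230 (end of Apr, 30 days; 15 left).
−15 → Apr 15, 2230.

April 15, 2230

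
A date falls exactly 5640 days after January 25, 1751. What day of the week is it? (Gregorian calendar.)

Jan 25, 1751 is a Monday.
5640 mod 7 = 5, so 5640 days after a Monday is Monday + 5 = Saturday.

Saturday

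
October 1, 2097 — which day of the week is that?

Tuesday

January 1, 2097 is a Tuesday.
Jan 1, 2097 → Feb 1, 2097: 31 days (January has 31).
Feb 1, 2097 → Mar 1, 2097: 28 days (February has 28).
Mar 1, 2097 → Apr 1, 2097: 31 days (March has 31).
Apr 1, 2097 → May 1, 2097: 30 days (April has 30).
May 1, 2097 → Jun 1, 2097: 31 days (May has 31).
Jun 1, 2097 → Jul 1, 2097: 30 days (June has 30).
Jul 1, 2097 → Aug 1, 2097: 31 days (July has 31).
Aug 1, 2097 → Sep 1, 2097: 31 days (August has 31).
Sep 1, 2097 → Oct 1, 2097: 30 days.
Total: 273 days.
273 mod 7 = 0, so Tuesday + 0 = Tuesday.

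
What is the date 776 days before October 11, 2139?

−365 (one year) → Oct 11, 2138 (411 left).
−365 (one year) → Oct 11, 2137 (46 left).
−11 → Sep 30, 2137 (end of Sep, 30 days; 35 left).
−30 → Aug 31, 2137 (end of Aug, 31 days; 5 left).
−5 → Aug 26, 2137.

August 26, 2137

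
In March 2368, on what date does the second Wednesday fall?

March 13, 2368

March 1, 2368 is a Friday.
The first Wednesday is therefore March 6 (5 days later).
The second Wednesday is 6 + 1×7 = March 13.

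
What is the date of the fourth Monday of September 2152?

September 25, 2152

September 1, 2152 is a Friday.
The first Monday is therefore September 4 (3 days later).
The fourth Monday is 4 + 3×7 = September 25.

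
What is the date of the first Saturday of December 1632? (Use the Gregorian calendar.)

December 4, 1632

December 1, 1632 is a Wednesday.
The first Saturday is therefore December 4 (3 days later).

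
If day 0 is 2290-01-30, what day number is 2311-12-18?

7991

Jan 30, 2290 → Jan 30, 2291: 365 days.
Jan 30, 2291 → Jan 30, 2292: 365 days.
Jan 30, 2292 → Jan 30, 2293: 366 days (Feb 29, 2292 is in that span).
Jan 30, 2293 → Jan 30, 2294: 365 days.
Jan 30, 2294 → Jan 30, 2295: 365 days.
Jan 30, 2295 → Jan 30, 2296: 365 days.
Jan 30, 2296 → Jan 30, 2297: 366 days (Feb 29, 2296 is in that span).
Jan 30, 2297 → Jan 30, 2298: 365 days.
Jan 30, 2298 → Jan 30, 2299: 365 days.
Jan 30, 2299 → Jan 30, 2300: 365 days.
Jan 30, 2300 → Jan 30, 2301: 365 days.
Jan 30, 2301 → Jan 30, 2302: 365 days.
Jan 30, 2302 → Jan 30, 2303: 365 days.
Jan 30, 2303 → Jan 30, 2304: 365 days.
Jan 30, 2304 → Jan 30, 2305: 366 days (Feb 29, 2304 is in that span).
Jan 30, 2305 → Jan 30, 2306: 365 days.
Jan 30, 2306 → Jan 30, 2307: 365 days.
Jan 30, 2307 → Jan 30, 2308: 365 days.
Jan 30, 2308 → Jan 30, 2309: 366 days (Feb 29, 2308 is in that span).
Jan 30, 2309 → Jan 30, 2310: 365 days.
Jan 30, 2310 → Jan 30, 2311: 365 days.
Jan 30, 2311 → Feb 28, 2311: 29 days (January has 31).
Feb 28, 2311 → Mar 28, 2311: 28 days (February has 28).
Mar 28, 2311 → Apr 28, 2311: 31 days (March has 31).
Apr 28, 2311 → May 28, 2311: 30 days (April has 30).
May 28, 2311 → Jun 28, 2311: 31 days (May has 31).
Jun 28, 2311 → Jul 28, 2311: 30 days (June has 30).
Jul 28, 2311 → Aug 28, 2311: 31 days (July has 31).
Aug 28, 2311 → Sep 28, 2311: 31 days (August has 31).
Sep 28, 2311 → Oct 28, 2311: 30 days (September has 30).
Oct 28, 2311 → Nov 28, 2311: 31 days (October has 31).
Nov 28, 2311 → Dec 18, 2311: 20 days.
Total: 7991 days.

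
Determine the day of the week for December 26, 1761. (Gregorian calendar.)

Doomsday rule: the anchor day for the 1700s is Sunday. For year 61: 61÷12 = 5 r 1, and 1÷4 = 0, so 5+1+0 = 6.
Sunday + 6 ≡ Saturday — that's 1761's doomsday.
In December the doomsday date is Dec 12.
Dec 26 is 14 days after Dec 12; 14 mod 7 = 0, so Saturday + 0 = Saturday.

Saturday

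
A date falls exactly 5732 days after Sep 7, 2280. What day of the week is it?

Monday

Sep 7, 2280 is a Tuesday.
5732 mod 7 = 6, so 5732 days after a Tuesday is Tuesday + 6 = Monday.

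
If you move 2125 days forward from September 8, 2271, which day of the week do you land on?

Tuesday

First find the weekday of Sep 8, 2271. Doomsday rule: the anchor day for the 2200s is Friday. For year 71: 71÷12 = 5 r 11, and 11÷4 = 2, so 5+11+2 = 18.
Friday + 18 ≡ Tuesday — that's 2271's doomsday.
In September the doomsday date is Sep 5.
Sep 8 is 3 days after Sep 5; 3 mod 7 = 3, so Tuesday + 3 = Friday.
2125 mod 7 = 4, so 2125 days after a Friday is Friday + 4 = Tuesday.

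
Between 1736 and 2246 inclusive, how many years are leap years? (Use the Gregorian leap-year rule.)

124

Multiples of 4 in [1736,2246]: 128.
Of those, multiples of 100: 5 (not leap unless ÷400).
Multiples of 400: 1.
Leap years = 128 − 5 + 1 = 124.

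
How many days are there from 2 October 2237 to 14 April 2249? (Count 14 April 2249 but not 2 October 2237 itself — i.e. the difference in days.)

4212

Oct 2, 2237 → Oct 2, 2238: 365 days.
Oct 2, 2238 → Oct 2, 2239: 365 days.
Oct 2, 2239 → Oct 2, 2240: 366 days (Feb 29, 2240 is in that span).
Oct 2, 2240 → Oct 2, 2241: 365 days.
Oct 2, 2241 → Oct 2, 2242: 365 days.
Oct 2, 2242 → Oct 2, 2243: 365 days.
Oct 2, 2243 → Oct 2, 2244: 366 days (Feb 29, 2244 is in that span).
Oct 2, 2244 → Oct 2, 2245: 365 days.
Oct 2, 2245 → Oct 2, 2246: 365 days.
Oct 2, 2246 → Oct 2, 2247: 365 days.
Oct 2, 2247 → Oct 2, 2248: 366 days (Feb 29, 2248 is in that span).
Oct 2, 2248 → Nov 2, 2248: 31 days (October has 31).
Nov 2, 2248 → Dec 2, 2248: 30 days (November has 30).
Dec 2, 2248 → Jan 2, 2249: 31 days (December has 31).
Jan 2, 2249 → Feb 2, 2249: 31 days (January has 31).
Feb 2, 2249 → Mar 2, 2249: 28 days (February has 28).
Mar 2, 2249 → Apr 2, 2249: 31 days (March has 31).
Apr 2, 2249 → Apr 14, 2249: 12 days.
Total: 4212 days.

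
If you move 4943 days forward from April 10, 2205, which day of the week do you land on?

First find the weekday of Apr 10, 2205. Doomsday rule: the anchor day for the 2200s is Friday. For year 05: 5÷12 = 0 r 5, and 5÷4 = 1, so 0+5+1 = 6.
Friday + 6 ≡ Thursday — that's 2205's doomsday.
In April the doomsday date is Apr 4.
Apr 10 is 6 days after Apr 4; 6 mod 7 = 6, so Thursday + 6 = Wednesday.
4943 mod 7 = 1, so 4943 days after a Wednesday is Wednesday + 1 = Thursday.

Thursday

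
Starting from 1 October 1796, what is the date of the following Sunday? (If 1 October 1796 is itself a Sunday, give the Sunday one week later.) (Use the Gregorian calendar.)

Oct 1, 1796 is a Saturday.
From Saturday to the next Sunday is 1 day.
Oct 1, 1796 + 1 = Oct 2, 1796.

October 2, 1796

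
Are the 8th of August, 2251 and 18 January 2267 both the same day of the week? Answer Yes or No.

Yes

From Aug 8, 2251 to Jan 18, 2267 is 5642 days.
5642 mod 7 = 0, so they are the same weekday.
(Aug 8, 2251 is a Friday; Jan 18, 2267 is a Friday.)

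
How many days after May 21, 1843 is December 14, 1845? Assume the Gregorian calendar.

May 21, 1843 → May 21, 1844: 366 days (Feb 29, 1844 is in that span).
May 21, 1844 → May 21, 1845: 365 days.
May 21, 1845 → Jun 21, 1845: 31 days (May has 31).
Jun 21, 1845 → Jul 21, 1845: 30 days (June has 30).
Jul 21, 1845 → Aug 21, 1845: 31 days (July has 31).
Aug 21, 1845 → Sep 21, 1845: 31 days (August has 31).
Sep 21, 1845 → Oct 21, 1845: 30 days (September has 30).
Oct 21, 1845 → Nov 21, 1845: 31 days (October has 31).
Nov 21, 1845 → Dec 14, 1845: 23 days.
Total: 938 days.

938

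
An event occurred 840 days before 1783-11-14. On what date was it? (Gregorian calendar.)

July 27, 1781

−365 (one year) → Nov 14, 1782 (475 left).
−365 (one year) → Nov 14, 1781 (110 left).
−14 → Oct 31, 1781 (end of Oct, 31 days; 96 left).
−31 → Sep 30, 1781 (end of Sep, 30 days; 65 left).
−30 → Aug 31, 1781 (end of Aug, 31 days; 35 left).
−31 → Jul 31, 1781 (end of Jul, 31 days; 4 left).
−4 → Jul 27, 1781.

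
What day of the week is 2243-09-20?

Wednesday

Doomsday rule: the anchor day for the 2200s is Friday. For year 43: 43÷12 = 3 r 7, and 7÷4 = 1, so 3+7+1 = 11.
Friday + 11 ≡ Tuesday — that's 2243's doomsday.
In September the doomsday date is Sep 5.
Sep 20 is 15 days after Sep 5; 15 mod 7 = 1, so Tuesday + 1 = Wednesday.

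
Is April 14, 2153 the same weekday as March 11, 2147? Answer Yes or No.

Yes

From Mar 11, 2147 to Apr 14, 2153 is 2226 days.
2226 mod 7 = 0, so they are the same weekday.
(Mar 11, 2147 is a Saturday; Apr 14, 2153 is a Saturday.)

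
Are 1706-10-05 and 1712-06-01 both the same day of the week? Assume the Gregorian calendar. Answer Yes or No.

No

From Oct 5, 1706 to Jun 1, 1712 is 2066 days.
2066 mod 7 = 1, so they are different weekdays.
(Oct 5, 1706 is a Tuesday; Jun 1, 1712 is a Wednesday.)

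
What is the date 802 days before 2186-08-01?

May 21, 2184

−365 (one year) → Aug 1, 2185 (437 left).
−365 (one year) → Aug 1, 2184 (72 left).
−1 → Jul 31, 2184 (end of Jul, 31 days; 71 left).
−31 → Jun 30, 2184 (end of Jun, 30 days; 40 left).
−30 → May 31, 2184 (end of May, 31 days; 10 left).
−10 → May 21, 2184.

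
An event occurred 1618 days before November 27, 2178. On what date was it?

−365 (one year) → Nov 27, 2177 (1253 left).
−365 (one year) → Nov 27, 2176 (888 left).
−366 (one year; includes Feb 29, 2176) → Nov 27, 2175 (522 left).
−365 (one year) → Nov 27, 2174 (157 left).
−27 → Oct 31, 2174 (end of Oct, 31 days; 130 left).
−31 → Sep 30, 2174 (end of Sep, 30 days; 99 left).
−30 → Aug 31, 2174 (end of Aug, 31 days; 69 left).
−31 → Jul 31, 2174 (end of Jul, 31 days; 38 left).
−31 → Jun 30, 2174 (end of Jun, 30 days; 7 left).
−7 → Jun 23, 2174.

June 23, 2174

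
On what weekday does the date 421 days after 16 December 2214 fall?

Saturday

Dec 16, 2214 is a Friday.
421 mod 7 = 1, so 421 days after a Friday is Friday + 1 = Saturday.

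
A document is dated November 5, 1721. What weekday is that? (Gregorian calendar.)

Wednesday

Doomsday rule: the anchor day for the 1700s is Sunday. For year 21: 21÷12 = 1 r 9, and 9÷4 = 2, so 1+9+2 = 12.
Sunday + 12 ≡ Friday — that's 1721's doomsday.
In November the doomsday date is Nov 7.
Nov 5 is 2 days before Nov 7; 2 mod 7 = 2, so Friday − 2 = Wednesday.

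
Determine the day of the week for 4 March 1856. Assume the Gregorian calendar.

Tuesday

Doomsday rule: the anchor day for the 1800s is Friday. For year 56: 56÷12 = 4 r 8, and 8÷4 = 2, so 4+8+2 = 14.
Friday + 14 ≡ Friday — that's 1856's doomsday.
In March the doomsday date is Mar 14.
Mar 4 is 10 days before Mar 14; 10 mod 7 = 3, so Friday − 3 = Tuesday.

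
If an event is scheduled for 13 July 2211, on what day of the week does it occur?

Doomsday rule: the anchor day for the 2200s is Friday. For year 11: 11÷12 = 0 r 11, and 11÷4 = 2, so 0+11+2 = 13.
Friday + 13 ≡ Thursday — that's 2211's doomsday.
In July the doomsday date is Jul 11.
Jul 13 is 2 days after Jul 11; 2 mod 7 = 2, so Thursday + 2 = Saturday.

Saturday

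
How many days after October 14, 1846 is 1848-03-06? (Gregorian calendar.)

Oct 14, 1846 → Oct 14, 1847: 365 days.
Oct 14, 1847 → Nov 14, 1847: 31 days (October has 31).
Nov 14, 1847 → Dec 14, 1847: 30 days (November has 30).
Dec 14, 1847 → Jan 14, 1848: 31 days (December has 31).
Jan 14, 1848 → Feb 14, 1848: 31 days (January has 31).
Feb 14, 1848 → Mar 6, 1848: 21 days.
Total: 509 days.

509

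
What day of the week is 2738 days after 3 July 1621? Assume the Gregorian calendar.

First find the weekday of Jul 3, 1621. Doomsday rule: the anchor day for the 1600s is Tuesday. For year 21: 21÷12 = 1 r 9, and 9÷4 = 2, so 1+9+2 = 12.
Tuesday + 12 ≡ Sunday — that's 1621's doomsday.
In July the doomsday date is Jul 11.
Jul 3 is 8 days before Jul 11; 8 mod 7 = 1, so Sunday − 1 = Saturday.
2738 mod 7 = 1, so 2738 days after a Saturday is Saturday + 1 = Sunday.

Sunday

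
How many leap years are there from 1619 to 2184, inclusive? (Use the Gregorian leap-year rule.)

138

Multiples of 4 in [1619,2184]: 142.
Of those, multiples of 100: 5 (not leap unless ÷400).
Multiples of 400: 1.
Leap years = 142 − 5 + 1 = 138.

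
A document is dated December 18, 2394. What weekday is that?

Doomsday rule: the anchor day for the 2300s is Wednesday. For year 94: 94÷12 = 7 r 10, and 10÷4 = 2, so 7+10+2 = 19.
Wednesday + 19 ≡ Monday — that's 2394's doomsday.
In December the doomsday date is Dec 12.
Dec 18 is 6 days after Dec 12; 6 mod 7 = 6, so Monday + 6 = Sunday.

Sunday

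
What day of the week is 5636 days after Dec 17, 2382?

First find the weekday of Dec 17, 2382. Doomsday rule: the anchor day for the 2300s is Wednesday. For year 82: 82÷12 = 6 r 10, and 10÷4 = 2, so 6+10+2 = 18.
Wednesday + 18 ≡ Sunday — that's 2382's doomsday.
In December the doomsday date is Dec 12.
Dec 17 is 5 days after Dec 12; 5 mod 7 = 5, so Sunday + 5 = Friday.
5636 mod 7 = 1, so 5636 days after a Friday is Friday + 1 = Saturday.

Saturday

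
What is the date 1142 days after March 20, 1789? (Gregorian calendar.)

May 5, 1792

+365 (one year) → Mar 20, 1790 (777 left).
+365 (one year) → Mar 20, 1791 (412 left).
+366 (one year; includes Feb 29, 1792) → Mar 20, 1792 (46 left).
Mar has 31 days: +12 → Apr 1, 1792 (34 left).
Apr has 30 days: +30 → May 1, 1792 (4 left).
+4 → May 5, 1792.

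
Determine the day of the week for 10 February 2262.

Monday

Doomsday rule: the anchor day for the 2200s is Friday. For year 62: 62÷12 = 5 r 2, and 2÷4 = 0, so 5+2+0 = 7.
Friday + 7 ≡ Friday — that's 2262's doomsday.
In February the doomsday date is Feb 28 (2262 is not a leap year).
Feb 10 is 18 days before Feb 28; 18 mod 7 = 4, so Friday − 4 = Monday.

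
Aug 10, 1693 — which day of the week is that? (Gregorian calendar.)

Doomsday rule: the anchor day for the 1600s is Tuesday. For year 93: 93÷12 = 7 r 9, and 9÷4 = 2, so 7+9+2 = 18.
Tuesday + 18 ≡ Saturday — that's 1693's doomsday.
In August the doomsday date is Aug 8.
Aug 10 is 2 days after Aug 8; 2 mod 7 = 2, so Saturday + 2 = Monday.

Monday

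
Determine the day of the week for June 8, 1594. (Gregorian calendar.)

Wednesday

Doomsday rule: the anchor day for the 1500s is Wednesday. For year 94: 94÷12 = 7 r 10, and 10÷4 = 2, so 7+10+2 = 19.
Wednesday + 19 ≡ Monday — that's 1594's doomsday.
In June the doomsday date is Jun 6.
Jun 8 is 2 days after Jun 6; 2 mod 7 = 2, so Monday + 2 = Wednesday.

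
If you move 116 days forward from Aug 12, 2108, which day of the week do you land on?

Thursday

Aug 12, 2108 is a Sunday.
116 mod 7 = 4, so 116 days after a Sunday is Sunday + 4 = Thursday.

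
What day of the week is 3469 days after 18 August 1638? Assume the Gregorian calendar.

Sunday

First find the weekday of Aug 18, 1638. Doomsday rule: the anchor day for the 1600s is Tuesday. For year 38: 38÷12 = 3 r 2, and 2÷4 = 0, so 3+2+0 = 5.
Tuesday + 5 ≡ Sunday — that's 1638's doomsday.
In August the doomsday date is Aug 8.
Aug 18 is 10 days after Aug 8; 10 mod 7 = 3, so Sunday + 3 = Wednesday.
3469 mod 7 = 4, so 3469 days after a Wednesday is Wednesday + 4 = Sunday.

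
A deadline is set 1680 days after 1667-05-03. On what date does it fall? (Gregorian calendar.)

December 8, 1671

+366 (one year; includes Feb 29, 1668) → May 3, 1668 (1314 left).
+365 (one year) → May 3, 1669 (949 left).
+365 (one year) → May 3, 1670 (584 left).
+365 (one year) → May 3, 1671 (219 left).
May has 31 days: +29 → Jun 1, 1671 (190 left).
Jun has 30 days: +30 → Jul 1, 1671 (160 left).
Jul has 31 days: +31 → Aug 1, 1671 (129 left).
Aug has 31 days: +31 → Sep 1, 1671 (98 left).
Sep has 30 days: +30 → Oct 1, 1671 (68 left).
Oct has 31 days: +31 → Nov 1, 1671 (37 left).
Nov has 30 days: +30 → Dec 1, 1671 (7 left).
+7 → Dec 8, 1671.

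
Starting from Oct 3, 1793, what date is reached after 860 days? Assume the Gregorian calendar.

February 10, 1796

+365 (one year) → Oct 3, 1794 (495 left).
+365 (one year) → Oct 3, 1795 (130 left).
Oct has 31 days: +29 → Nov 1, 1795 (101 left).
Nov has 30 days: +30 → Dec 1, 1795 (71 left).
Dec has 31 days: +31 → Jan 1, 1796 (40 left).
Jan has 31 days: +31 → Feb 1, 1796 (9 left).
+9 → Feb 10, 1796.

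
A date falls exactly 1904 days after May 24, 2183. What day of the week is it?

Saturday

May 24, 2183 is a Saturday.
1904 mod 7 = 0, so 1904 days after a Saturday is Saturday + 0 = Saturday.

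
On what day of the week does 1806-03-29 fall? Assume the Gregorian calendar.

Doomsday rule: the anchor day for the 1800s is Friday. For year 06: 6÷12 = 0 r 6, and 6÷4 = 1, so 0+6+1 = 7.
Friday + 7 ≡ Friday — that's 1806's doomsday.
In March the doomsday date is Mar 14.
Mar 29 is 15 days after Mar 14; 15 mod 7 = 1, so Friday + 1 = Saturday.

Saturday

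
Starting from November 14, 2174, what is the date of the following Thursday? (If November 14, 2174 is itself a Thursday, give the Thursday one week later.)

November 17, 2174

Nov 14, 2174 is a Monday.
From Monday to the next Thursday is 3 days.
Nov 14, 2174 + 3 = Nov 17, 2174.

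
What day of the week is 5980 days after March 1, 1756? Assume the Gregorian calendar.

First find the weekday of Mar 1, 1756. Doomsday rule: the anchor day for the 1700s is Sunday. For year 56: 56÷12 = 4 r 8, and 8÷4 = 2, so 4+8+2 = 14.
Sunday + 14 ≡ Sunday — that's 1756's doomsday.
In March the doomsday date is Mar 14.
Mar 1 is 13 days before Mar 14; 13 mod 7 = 6, so Sunday − 6 = Monday.
5980 mod 7 = 2, so 5980 days after a Monday is Monday + 2 = Wednesday.

Wednesday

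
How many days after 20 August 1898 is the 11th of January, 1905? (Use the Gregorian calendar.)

Aug 20, 1898 → Aug 20, 1899: 365 days.
Aug 20, 1899 → Aug 20, 1900: 365 days.
Aug 20, 1900 → Aug 20, 1901: 365 days.
Aug 20, 1901 → Aug 20, 1902: 365 days.
Aug 20, 1902 → Aug 20, 1903: 365 days.
Aug 20, 1903 → Aug 20, 1904: 366 days (Feb 29, 1904 is in that span).
Aug 20, 1904 → Sep 20, 1904: 31 days (August has 31).
Sep 20, 1904 → Oct 20, 1904: 30 days (September has 30).
Oct 20, 1904 → Nov 20, 1904: 31 days (October has 31).
Nov 20, 1904 → Dec 20, 1904: 30 days (November has 30).
Dec 20, 1904 → Jan 11, 1905: 22 days.
Total: 2335 days.

2335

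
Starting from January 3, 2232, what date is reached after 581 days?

+366 (one year; includes Feb 29, 2232) → Jan 3, 2233 (215 left).
Jan has 31 days: +29 → Feb 1, 2233 (186 left).
Feb has 28 days: +28 → Mar 1, 2233 (158 left).
Mar has 31 days: +31 → Apr 1, 2233 (127 left).
Apr has 30 days: +30 → May 1, 2233 (97 left).
May has 31 days: +31 → Jun 1, 2233 (66 left).
Jun has 30 days: +30 → Jul 1, 2233 (36 left).
Jul has 31 days: +31 → Aug 1, 2233 (5 left).
+5 → Aug 6, 2233.

August 6, 2233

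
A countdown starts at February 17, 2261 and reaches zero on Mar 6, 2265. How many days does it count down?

1478

Feb 17, 2261 → Feb 17, 2262: 365 days.
Feb 17, 2262 → Feb 17, 2263: 365 days.
Feb 17, 2263 → Feb 17, 2264: 365 days.
Feb 17, 2264 → Mar 17, 2264: 29 days (February has 29).
Mar 17, 2264 → Apr 17, 2264: 31 days (March has 31).
Apr 17, 2264 → May 17, 2264: 30 days (April has 30).
May 17, 2264 → Jun 17, 2264: 31 days (May has 31).
Jun 17, 2264 → Jul 17, 2264: 30 days (June has 30).
Jul 17, 2264 → Aug 17, 2264: 31 days (July has 31).
Aug 17, 2264 → Sep 17, 2264: 31 days (August has 31).
Sep 17, 2264 → Oct 17, 2264: 30 days (September has 30).
Oct 17, 2264 → Nov 17, 2264: 31 days (October has 31).
Nov 17, 2264 → Dec 17, 2264: 30 days (November has 30).
Dec 17, 2264 → Jan 17, 2265: 31 days (December has 31).
Jan 17, 2265 → Feb 17, 2265: 31 days (January has 31).
Feb 17, 2265 → Mar 6, 2265: 17 days.
Total: 1478 days.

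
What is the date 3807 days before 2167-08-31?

−365 (one year) → Aug 31, 2166 (3442 left).
−365 (one year) → Aug 31, 2165 (3077 left).
−365 (one year) → Aug 31, 2164 (2712 left).
−366 (one year; includes Feb 29, 2164) → Aug 31, 2163 (2346 left).
−365 (one year) → Aug 31, 2162 (1981 left).
−365 (one year) → Aug 31, 2161 (1616 left).
−365 (one year) → Aug 31, 2160 (1251 left).
−366 (one year; includes Feb 29, 2160) → Aug 31, 2159 (885 left).
−365 (one year) → Aug 31, 2158 (520 left).
−365 (one year) → Aug 31, 2157 (155 left).
−31 → Jul 31, 2157 (end of Jul, 31 days; 124 left).
−31 → Jun 30, 2157 (end of Jun, 30 days; 93 left).
−30 → May 31, 2157 (end of May, 31 days; 63 left).
−31 → Apr 30, 2157 (end of Apr, 30 days; 32 left).
−30 → Mar 31, 2157 (end of Mar, 31 days; 2 left).
−2 → Mar 29, 2157.

March 29, 2157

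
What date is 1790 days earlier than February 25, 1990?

−365 (one year) → Feb 25, 1989 (1425 left).
−366 (one year; includes Feb 29, 1988) → Feb 25, 1988 (1059 left).
−365 (one year) → Feb 25, 1987 (694 left).
−365 (one year) → Feb 25, 1986 (329 left).
−25 → Jan 31, 1986 (end of Jan, 31 days; 304 left).
−31 → Dec 31, 1985 (end of Dec, 31 days; 273 left).
−31 → Nov 30, 1985 (end of Nov, 30 days; 242 left).
−30 → Oct 31, 1985 (end of Oct, 31 days; 212 left).
−31 → Sep 30, 1985 (end of Sep, 30 days; 181 left).
−30 → Aug 31, 1985 (end of Aug, 31 days; 151 left).
−31 → Jul 31, 1985 (end of Jul, 31 days; 120 left).
−31 → Jun 30, 1985 (end of Jun, 30 days; 89 left).
−30 → May 31, 1985 (end of May, 31 days; 59 left).
−31 → Apr 30, 1985 (end of Apr, 30 days; 28 left).
−28 → Apr 2, 1985.

April 2, 1985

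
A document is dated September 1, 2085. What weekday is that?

Saturday

Doomsday rule: the anchor day for the 2000s is Tuesday. For year 85: 85÷12 = 7 r 1, and 1÷4 = 0, so 7+1+0 = 8.
Tuesday + 8 ≡ Wednesday — that's 2085's doomsday.
In September the doomsday date is Sep 5.
Sep 1 is 4 days before Sep 5; 4 mod 7 = 4, so Wednesday − 4 = Saturday.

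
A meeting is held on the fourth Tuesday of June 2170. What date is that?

June 26, 2170

June 1, 2170 is a Friday.
The first Tuesday is therefore June 5 (4 days later).
The fourth Tuesday is 5 + 3×7 = June 26.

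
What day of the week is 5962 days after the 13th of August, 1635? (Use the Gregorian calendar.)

Aug 13, 1635 is a Monday.
5962 mod 7 = 5, so 5962 days after a Monday is Monday + 5 = Saturday.

Saturday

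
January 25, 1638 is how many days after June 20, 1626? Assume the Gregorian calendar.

Jun 20, 1626 → Jun 20, 1627: 365 days.
Jun 20, 1627 → Jun 20, 1628: 366 days (Feb 29, 1628 is in that span).
Jun 20, 1628 → Jun 20, 1629: 365 days.
Jun 20, 1629 → Jun 20, 1630: 365 days.
Jun 20, 1630 → Jun 20, 1631: 365 days.
Jun 20, 1631 → Jun 20, 1632: 366 days (Feb 29, 1632 is in that span).
Jun 20, 1632 → Jun 20, 1633: 365 days.
Jun 20, 1633 → Jun 20, 1634: 365 days.
Jun 20, 1634 → Jun 20, 1635: 365 days.
Jun 20, 1635 → Jun 20, 1636: 366 days (Feb 29, 1636 is in that span).
Jun 20, 1636 → Jun 20, 1637: 365 days.
Jun 20, 1637 → Jul 20, 1637: 30 days (June has 30).
Jul 20, 1637 → Aug 20, 1637: 31 days (July has 31).
Aug 20, 1637 → Sep 20, 1637: 31 days (August has 31).
Sep 20, 1637 → Oct 20, 1637: 30 days (September has 30).
Oct 20, 1637 → Nov 20, 1637: 31 days (October has 31).
Nov 20, 1637 → Dec 20, 1637: 30 days (November has 30).
Dec 20, 1637 → Jan 20, 1638: 31 days (December has 31).
Jan 20, 1638 → Jan 25, 1638: 5 days.
Total: 4237 days.

4237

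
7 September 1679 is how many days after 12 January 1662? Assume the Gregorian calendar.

Jan 12, 1662 → Jan 12, 1663: 365 days.
Jan 12, 1663 → Jan 12, 1664: 365 days.
Jan 12, 1664 → Jan 12, 1665: 366 days (Feb 29, 1664 is in that span).
Jan 12, 1665 → Jan 12, 1666: 365 days.
Jan 12, 1666 → Jan 12, 1667: 365 days.
Jan 12, 1667 → Jan 12, 1668: 365 days.
Jan 12, 1668 → Jan 12, 1669: 366 days (Feb 29, 1668 is in that span).
Jan 12, 1669 → Jan 12, 1670: 365 days.
Jan 12, 1670 → Jan 12, 1671: 365 days.
Jan 12, 1671 → Jan 12, 1672: 365 days.
Jan 12, 1672 → Jan 12, 1673: 366 days (Feb 29, 1672 is in that span).
Jan 12, 1673 → Jan 12, 1674: 365 days.
Jan 12, 1674 → Jan 12, 1675: 365 days.
Jan 12, 1675 → Jan 12, 1676: 365 days.
Jan 12, 1676 → Jan 12, 1677: 366 days (Feb 29, 1676 is in that span).
Jan 12, 1677 → Jan 12, 1678: 365 days.
Jan 12, 1678 → Jan 12, 1679: 365 days.
Jan 12, 1679 → Feb 12, 1679: 31 days (January has 31).
Feb 12, 1679 → Mar 12, 1679: 28 days (February has 28).
Mar 12, 1679 → Apr 12, 1679: 31 days (March has 31).
Apr 12, 1679 → May 12, 1679: 30 days (April has 30).
May 12, 1679 → Jun 12, 1679: 31 days (May has 31).
Jun 12, 1679 → Jul 12, 1679: 30 days (June has 30).
Jul 12, 1679 → Aug 12, 1679: 31 days (July has 31).
Aug 12, 1679 → Sep 7, 1679: 26 days.
Total: 6447 days.

6447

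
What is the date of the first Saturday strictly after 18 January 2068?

Jan 18, 2068 is a Wednesday.
From Wednesday to the next Saturday is 3 days.
Jan 18, 2068 + 3 = Jan 21, 2068.

January 21, 2068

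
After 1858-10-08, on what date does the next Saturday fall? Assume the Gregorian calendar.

Oct 8, 1858 is a Friday.
From Friday to the next Saturday is 1 day.
Oct 8, 1858 + 1 = Oct 9, 1858.

October 9, 1858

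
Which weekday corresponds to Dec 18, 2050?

Doomsday rule: the anchor day for the 2000s is Tuesday. For year 50: 50÷12 = 4 r 2, and 2÷4 = 0, so 4+2+0 = 6.
Tuesday + 6 ≡ Monday — that's 2050's doomsday.
In December the doomsday date is Dec 12.
Dec 18 is 6 days after Dec 12; 6 mod 7 = 6, so Monday + 6 = Sunday.

Sunday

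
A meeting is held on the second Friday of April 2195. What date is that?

April 10, 2195

April 1, 2195 is a Wednesday.
The first Friday is therefore April 3 (2 days later).
The second Friday is 3 + 1×7 = April 10.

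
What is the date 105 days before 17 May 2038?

February 1, 2038

−17 → Apr 30, 2038 (end of Apr, 30 days; 88 left).
−30 → Mar 31, 2038 (end of Mar, 31 days; 58 left).
−31 → Feb 28, 2038 (end of Feb, 28 days; 27 left).
−27 → Feb 1, 2038.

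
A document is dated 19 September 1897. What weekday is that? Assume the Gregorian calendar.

Doomsday rule: the anchor day for the 1800s is Friday. For year 97: 97÷12 = 8 r 1, and 1÷4 = 0, so 8+1+0 = 9.
Friday + 9 ≡ Sunday — that's 1897's doomsday.
In September the doomsday date is Sep 5.
Sep 19 is 14 days after Sep 5; 14 mod 7 = 0, so Sunday + 0 = Sunday.

Sunday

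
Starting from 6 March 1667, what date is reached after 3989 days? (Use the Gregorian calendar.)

+366 (one year; includes Feb 29, 1668) → Mar 6, 1668 (3623 left).
+365 (one year) → Mar 6, 1669 (3258 left).
+365 (one year) → Mar 6, 1670 (2893 left).
+365 (one year) → Mar 6, 1671 (2528 left).
+366 (one year; includes Feb 29, 1672) → Mar 6, 1672 (2162 left).
+365 (one year) → Mar 6, 1673 (1797 left).
+365 (one year) → Mar 6, 1674 (1432 left).
+365 (one year) → Mar 6, 1675 (1067 left).
+366 (one year; includes Feb 29, 1676) → Mar 6, 1676 (701 left).
+365 (one year) → Mar 6, 1677 (336 left).
Mar has 31 days: +26 → Apr 1, 1677 (310 left).
Apr has 30 days: +30 → May 1, 1677 (280 left).
May has 31 days: +31 → Jun 1, 1677 (249 left).
Jun has 30 days: +30 → Jul 1, 1677 (219 left).
Jul has 31 days: +31 → Aug 1, 1677 (188 left).
Aug has 31 days: +31 → Sep 1, 1677 (157 left).
Sep has 30 days: +30 → Oct 1, 1677 (127 left).
Oct has 31 days: +31 → Nov 1, 1677 (96 left).
Nov has 30 days: +30 → Dec 1, 1677 (66 left).
Dec has 31 days: +31 → Jan 1, 1678 (35 left).
Jan has 31 days: +31 → Feb 1, 1678 (4 left).
+4 → Feb 5, 1678.

February 5, 1678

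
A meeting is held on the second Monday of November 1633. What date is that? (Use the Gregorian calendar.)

November 1, 1633 is a Tuesday.
The first Monday is therefore November 7 (6 days later).
The second Monday is 7 + 1×7 = November 14.

November 14, 1633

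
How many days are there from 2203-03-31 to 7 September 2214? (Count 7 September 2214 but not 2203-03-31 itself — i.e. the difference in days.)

Mar 31, 2203 → Mar 31, 2204: 366 days (Feb 29, 2204 is in that span).
Mar 31, 2204 → Mar 31, 2205: 365 days.
Mar 31, 2205 → Mar 31, 2206: 365 days.
Mar 31, 2206 → Mar 31, 2207: 365 days.
Mar 31, 2207 → Mar 31, 2208: 366 days (Feb 29, 2208 is in that span).
Mar 31, 2208 → Mar 31, 2209: 365 days.
Mar 31, 2209 → Mar 31, 2210: 365 days.
Mar 31, 2210 → Mar 31, 2211: 365 days.
Mar 31, 2211 → Mar 31, 2212: 366 days (Feb 29, 2212 is in that span).
Mar 31, 2212 → Mar 31, 2213: 365 days.
Mar 31, 2213 → Mar 31, 2214: 365 days.
Mar 31, 2214 → Apr 30, 2214: 30 days (March has 31).
Apr 30, 2214 → May 30, 2214: 30 days (April has 30).
May 30, 2214 → Jun 30, 2214: 31 days (May has 31).
Jun 30, 2214 → Jul 30, 2214: 30 days (June has 30).
Jul 30, 2214 → Aug 30, 2214: 31 days (July has 31).
Aug 30, 2214 → Sep 7, 2214: 8 days.
Total: 4178 days.

4178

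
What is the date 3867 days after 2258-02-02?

+365 (one year) → Feb 2, 2259 (3502 left).
+365 (one year) → Feb 2, 2260 (3137 left).
+366 (one year; includes Feb 29, 2260) → Feb 2, 2261 (2771 left).
+365 (one year) → Feb 2, 2262 (2406 left).
+365 (one year) → Feb 2, 2263 (2041 left).
+365 (one year) → Feb 2, 2264 (1676 left).
+366 (one year; includes Feb 29, 2264) → Feb 2, 2265 (1310 left).
+365 (one year) → Feb 2, 2266 (945 left).
+365 (one year) → Feb 2, 2267 (580 left).
+365 (one year) → Feb 2, 2268 (215 left).
Feb has 29 days: +28 → Mar 1, 2268 (187 left).
Mar has 31 days: +31 → Apr 1, 2268 (156 left).
Apr has 30 days: +30 → May 1, 2268 (126 left).
May has 31 days: +31 → Jun 1, 2268 (95 left).
Jun has 30 days: +30 → Jul 1, 2268 (65 left).
Jul has 31 days: +31 → Aug 1, 2268 (34 left).
Aug has 31 days: +31 → Sep 1, 2268 (3 left).
+3 → Sep 4, 2268.

September 4, 2268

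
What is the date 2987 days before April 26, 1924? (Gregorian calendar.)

February 21, 1916

−366 (one year; includes Feb 29, 1924) → Apr 26, 1923 (2621 left).
−365 (one year) → Apr 26, 1922 (2256 left).
−365 (one year) → Apr 26, 1921 (1891 left).
−365 (one year) → Apr 26, 1920 (1526 left).
−366 (one year; includes Feb 29, 1920) → Apr 26, 1919 (1160 left).
−365 (one year) → Apr 26, 1918 (795 left).
−365 (one year) → Apr 26, 1917 (430 left).
−365 (one year) → Apr 26, 1916 (65 left).
−26 → Mar 31, 1916 (end of Mar, 31 days; 39 left).
−31 → Feb 29, 1916 (end of Feb, 29 days; 8 left).
−8 → Feb 21, 1916.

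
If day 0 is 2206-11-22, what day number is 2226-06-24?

Nov 22, 2206 → Nov 22, 2207: 365 days.
Nov 22, 2207 → Nov 22, 2208: 366 days (Feb 29, 2208 is in that span).
Nov 22, 2208 → Nov 22, 2209: 365 days.
Nov 22, 2209 → Nov 22, 2210: 365 days.
Nov 22, 2210 → Nov 22, 2211: 365 days.
Nov 22, 2211 → Nov 22, 2212: 366 days (Feb 29, 2212 is in that span).
Nov 22, 2212 → Nov 22, 2213: 365 days.
Nov 22, 2213 → Nov 22, 2214: 365 days.
Nov 22, 2214 → Nov 22, 2215: 365 days.
Nov 22, 2215 → Nov 22, 2216: 366 days (Feb 29, 2216 is in that span).
Nov 22, 2216 → Nov 22, 2217: 365 days.
Nov 22, 2217 → Nov 22, 2218: 365 days.
Nov 22, 2218 → Nov 22, 2219: 365 days.
Nov 22, 2219 → Nov 22, 2220: 366 days (Feb 29, 2220 is in that span).
Nov 22, 2220 → Nov 22, 2221: 365 days.
Nov 22, 2221 → Nov 22, 2222: 365 days.
Nov 22, 2222 → Nov 22, 2223: 365 days.
Nov 22, 2223 → Nov 22, 2224: 366 days (Feb 29, 2224 is in that span).
Nov 22, 2224 → Nov 22, 2225: 365 days.
Nov 22, 2225 → Dec 22, 2225: 30 days (November has 30).
Dec 22, 2225 → Jan 22, 2226: 31 days (December has 31).
Jan 22, 2226 → Feb 22, 2226: 31 days (January has 31).
Feb 22, 2226 → Mar 22, 2226: 28 days (February has 28).
Mar 22, 2226 → Apr 22, 2226: 31 days (March has 31).
Apr 22, 2226 → May 22, 2226: 30 days (April has 30).
May 22, 2226 → Jun 22, 2226: 31 days (May has 31).
Jun 22, 2226 → Jun 24, 2226: 2 days.
Total: 7154 days.

7154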